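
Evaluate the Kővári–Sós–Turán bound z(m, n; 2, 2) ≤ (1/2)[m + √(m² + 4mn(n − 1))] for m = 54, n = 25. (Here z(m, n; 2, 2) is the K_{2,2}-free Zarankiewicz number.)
z(54, 25; 2, 2) ≤ (1/2)[54 + √(54² + 4·54·25·24)] = (1/2)[54 + √132516] = 209.0137

Kővári–Sós–Turán: let r_1, ..., r_54 be the row sums and z = Σ r_i the total number of 1s. Each pair of columns can share at most one row with both entries 1 (else a 2×2 all-ones block appears), so Σ_i C(r_i, 2) ≤ C(25, 2) = 300. By convexity Σ_i C(r_i, 2) ≥ 54·C(z/54, 2) = z(z − 54)/(2·54), giving z² − 54z − 54·25·24 ≤ 0 and hence z ≤ (1/2)[54 + √(2916 + 4·32400)] = (1/2)[54 + √132516] ≈ (1/2)(54 + 364.0275) = 209.0137.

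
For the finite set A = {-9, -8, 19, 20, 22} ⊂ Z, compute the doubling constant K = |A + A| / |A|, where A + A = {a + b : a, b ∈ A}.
K = |A + A| / |A| = 14/5

Enumerate A + A = {a + b : a, b ∈ A}. With |A| = 5, there are |A|^2 = 25 ordered sum pairs; collecting distinct values, A + A = {-18, -17, -16, 10, 11, 12, 13, 14, 38, 39, 40, 41, 42, 44}, so |A + A| = 14. Thus K = 14/5. For comparison, the minimum possible |A + A| over all 5-element sets is 2·5 − 1 = 9 (so min K = 9/5), attained only by arithmetic progressions.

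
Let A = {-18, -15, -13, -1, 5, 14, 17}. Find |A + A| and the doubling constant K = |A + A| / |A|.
K = |A + A| / |A| = 26/7

Enumerate A + A = {a + b : a, b ∈ A}. With |A| = 7, there are |A|^2 = 49 ordered sum pairs; collecting distinct values, A + A = {-36, -33, -31, -30, -28, -26, -19, -16, -14, -13, -10, -8, -4, -2, -1, 1, 2, 4, 10, 13, 16, 19, 22, 28, 31, 34}, so |A + A| = 26. Thus K = 26/7. For comparison, the minimum possible |A + A| over all 7-element sets is 2·7 − 1 = 13 (so min K = 13/7), attained only by arithmetic progressions.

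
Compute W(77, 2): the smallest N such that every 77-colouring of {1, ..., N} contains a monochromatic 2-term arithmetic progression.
W(77, 2) = 77 + 1 = 78

A 2-term AP is any pair of integers, so a monochromatic 2-AP exists iff some colour is used at least twice. With 77 colours, the colouring i ↦ i on {1, ..., 77} uses each colour once, avoiding any monochromatic pair, so W(77, 2) > 77. For {1, ..., 78}, pigeonhole forces two integers of the same colour, which form a monochromatic 2-AP. Hence W(77, 2) = 78.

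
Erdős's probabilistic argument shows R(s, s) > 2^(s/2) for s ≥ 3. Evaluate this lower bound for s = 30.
2^(30/2) = 32768; so R(30, 30) > 32768

Colour each edge of K_n uniformly at random with red/blue. The expected number of monochromatic K_30 is C(n, 30) · 2 · 2^(−C(30,2)). If C(n, 30) · 2^(1 − C(30,2)) < 1, then with positive probability no monochromatic K_30 exists, so R(30, 30) > n. The standard estimate C(n, 30) ≤ n^30/30! shows this inequality holds whenever n ≤ 2^(30/2) (since 30! · 2^(C(30,2) − 1) > 2^(30^2/2) ≥ n^30). Hence R(30, 30) > 2^(30/2) = 32768.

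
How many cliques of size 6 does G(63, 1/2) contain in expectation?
E[# K_6] = C(63, 6) · (1/2)^C(6, 2) = 67945521 / 2^15 ≈ 2073.532745

For each 6-subset S of vertices (there are C(63, 6) = 67945521 such S), let X_S = 1 if S induces a K_6 (all C(6, 2) = 15 edges present). Then P(X_S = 1) = (1/2)^15 = 1/32768. By linearity of expectation, E[# K_6] = C(63, 6) · (1/2)^15 = 67945521 / 32768 ≈ 2073.532745.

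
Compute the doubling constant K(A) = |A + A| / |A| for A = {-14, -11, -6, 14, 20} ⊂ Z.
K = |A + A| / |A| = 15/5 = 3

Enumerate A + A = {a + b : a, b ∈ A}. With |A| = 5, there are |A|^2 = 25 ordered sum pairs; collecting distinct values, A + A = {-28, -25, -22, -20, -17, -12, 0, 3, 6, 8, 9, 14, 28, 34, 40}, so |A + A| = 15. Thus K = 15/5 = 3. For comparison, the minimum possible |A + A| over all 5-element sets is 2·5 − 1 = 9 (so min K = 9/5), attained only by arithmetic progressions.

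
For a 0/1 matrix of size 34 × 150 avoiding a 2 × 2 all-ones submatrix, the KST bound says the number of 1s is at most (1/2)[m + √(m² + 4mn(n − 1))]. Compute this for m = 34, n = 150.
z(34, 150; 2, 2) ≤ (1/2)[34 + √(34² + 4·34·150·149)] = (1/2)[34 + √3040756] = 888.8882

Kővári–Sós–Turán: let r_1, ..., r_34 be the row sums and z = Σ r_i the total number of 1s. Each pair of columns can share at most one row with both entries 1 (else a 2×2 all-ones block appears), so Σ_i C(r_i, 2) ≤ C(150, 2) = 11175. By convexity Σ_i C(r_i, 2) ≥ 34·C(z/34, 2) = z(z − 34)/(2·34), giving z² − 34z − 34·150·149 ≤ 0 and hence z ≤ (1/2)[34 + √(1156 + 4·759900)] = (1/2)[34 + √3040756] ≈ (1/2)(34 + 1743.7764) = 888.8882.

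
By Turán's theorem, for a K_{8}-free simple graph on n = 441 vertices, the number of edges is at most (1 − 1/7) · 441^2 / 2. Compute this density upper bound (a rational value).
Turán density bound = (6/7) · 441^2/2 = 83349

Turán's theorem: ex(n, K_{r+1}) is achieved by the complete r-partite Turán graph T(n, r) with parts as balanced as possible, and is at most (1 − 1/r) · n^2/2. For r = 7, n = 441: the density bound is (6/7) · 194481/2 = 83349. Since 7 ∣ 441, the Turán graph T(441, 7) has parts of equal size 63, and its edge count e(T(441, 7)) = 83349 attains the density bound exactly.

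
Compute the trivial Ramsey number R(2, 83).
R(2, 83) = 83

R(2, k) = k for all k ≥ 2: in a 2-colouring of K_k, either some edge is red (a red K_2) or all edges are blue (a blue K_k). And K_{82} coloured all-blue has no blue K_83, so R(2, 83) > 82. Hence R(2, 83) = 83.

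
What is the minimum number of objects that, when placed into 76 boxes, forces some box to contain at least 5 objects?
n = (5 − 1)·76 + 1 = 305

By the generalised pigeonhole principle, to guarantee some box contains ≥ r objects we need more than (r − 1) · k objects total. Threshold: n = (r − 1) · k + 1. With r = 5 and k = 76: n = 4 · 76 + 1 = 304 + 1 = 305. For n = 304 = 4 · 76, we can put exactly 4 objects in every box, avoiding 5 in any single one — so 305 is tight.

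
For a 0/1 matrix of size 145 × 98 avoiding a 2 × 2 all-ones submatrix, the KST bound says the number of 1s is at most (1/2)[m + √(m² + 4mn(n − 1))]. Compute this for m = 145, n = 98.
z(145, 98; 2, 2) ≤ (1/2)[145 + √(145² + 4·145·98·97)] = (1/2)[145 + √5534505] = 1248.7764

Kővári–Sós–Turán: let r_1, ..., r_145 be the row sums and z = Σ r_i the total number of 1s. Each pair of columns can share at most one row with both entries 1 (else a 2×2 all-ones block appears), so Σ_i C(r_i, 2) ≤ C(98, 2) = 4753. By convexity Σ_i C(r_i, 2) ≥ 145·C(z/145, 2) = z(z − 145)/(2·145), giving z² − 145z − 145·98·97 ≤ 0 and hence z ≤ (1/2)[145 + √(21025 + 4·1378370)] = (1/2)[145 + √5534505] ≈ (1/2)(145 + 2352.5529) = 1248.7764.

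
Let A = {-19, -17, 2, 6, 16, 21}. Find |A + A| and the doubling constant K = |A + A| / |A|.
K = |A + A| / |A| = 20/6 = 10/3

Enumerate A + A = {a + b : a, b ∈ A}. With |A| = 6, there are |A|^2 = 36 ordered sum pairs; collecting distinct values, A + A = {-38, -36, -34, -17, -15, -13, -11, -3, -1, 2, 4, 8, 12, 18, 22, 23, 27, 32, 37, 42}, so |A + A| = 20. Thus K = 20/6 = 10/3. For comparison, the minimum possible |A + A| over all 6-element sets is 2·6 − 1 = 11 (so min K = 11/6), attained only by arithmetic progressions.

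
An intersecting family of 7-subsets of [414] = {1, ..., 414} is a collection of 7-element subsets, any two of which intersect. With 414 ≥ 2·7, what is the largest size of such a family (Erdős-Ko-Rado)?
max |F| = C(413, 6) = 6645442750156

The Erdős-Ko-Rado theorem states: for n ≥ 2k, an intersecting family of k-subsets of an n-element set has size at most C(n − 1, k − 1), with equality for 'star' families {A ⊆ [n] : |A| = k, i ∈ A} (fix an element i). For n = 414, k = 7: C(413, 6) = 6645442750156.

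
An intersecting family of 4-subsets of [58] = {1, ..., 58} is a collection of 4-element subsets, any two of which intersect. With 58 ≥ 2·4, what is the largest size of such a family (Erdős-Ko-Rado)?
max |F| = C(57, 3) = 29260

Erdős-Ko-Rado (1961): when n ≥ 2k, max |F| = C(n−1, k−1). The bound is attained by the star {A : i ∈ A} for any fixed i ∈ [n]. Here C(58−1, 4−1) = C(57, 3) = 29260.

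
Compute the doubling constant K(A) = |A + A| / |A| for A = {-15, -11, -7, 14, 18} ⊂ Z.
K = |A + A| / |A| = 12/5

Enumerate A + A = {a + b : a, b ∈ A}. With |A| = 5, there are |A|^2 = 25 ordered sum pairs; collecting distinct values, A + A = {-30, -26, -22, -18, -14, -1, 3, 7, 11, 28, 32, 36}, so |A + A| = 12. Thus K = 12/5. For comparison, the minimum possible |A + A| over all 5-element sets is 2·5 − 1 = 9 (so min K = 9/5), attained only by arithmetic progressions.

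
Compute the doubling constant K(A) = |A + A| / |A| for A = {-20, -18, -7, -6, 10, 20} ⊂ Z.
K = |A + A| / |A| = 21/6 = 7/2

Enumerate A + A = {a + b : a, b ∈ A}. With |A| = 6, there are |A|^2 = 36 ordered sum pairs; collecting distinct values, A + A = {-40, -38, -36, -27, -26, -25, -24, -14, -13, -12, -10, -8, 0, 2, 3, 4, 13, 14, 20, 30, 40}, so |A + A| = 21. Thus K = 21/6 = 7/2. For comparison, the minimum possible |A + A| over all 6-element sets is 2·6 − 1 = 11 (so min K = 11/6), attained only by arithmetic progressions.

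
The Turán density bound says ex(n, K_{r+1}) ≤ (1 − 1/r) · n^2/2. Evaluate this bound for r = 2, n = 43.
Turán density bound = (1/2) · 43^2/2 = 1849/4 ≈ 462.25

Turán's theorem: ex(n, K_{r+1}) is achieved by the complete r-partite Turán graph T(n, r) with parts as balanced as possible, and is at most (1 − 1/r) · n^2/2. For r = 2, n = 43: the density bound is (1/2) · 1849/2 = 1849/4 ≈ 462.25. The integer-valued extremum is e(T(43, 2)) = 462, which is strictly less than the density bound 1849/4 since 2 ∤ 43 (the parts of T(43, 2) cannot all be equal).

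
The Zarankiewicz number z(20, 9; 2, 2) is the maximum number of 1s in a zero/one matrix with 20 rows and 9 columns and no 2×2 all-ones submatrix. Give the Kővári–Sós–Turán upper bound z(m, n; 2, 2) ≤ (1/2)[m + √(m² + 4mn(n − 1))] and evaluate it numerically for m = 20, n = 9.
z(20, 9; 2, 2) ≤ (1/2)[20 + √(20² + 4·20·9·8)] = (1/2)[20 + √6160] = 49.2428

Kővári–Sós–Turán: let r_1, ..., r_20 be the row sums and z = Σ r_i the total number of 1s. Each pair of columns can share at most one row with both entries 1 (else a 2×2 all-ones block appears), so Σ_i C(r_i, 2) ≤ C(9, 2) = 36. By convexity Σ_i C(r_i, 2) ≥ 20·C(z/20, 2) = z(z − 20)/(2·20), giving z² − 20z − 20·9·8 ≤ 0 and hence z ≤ (1/2)[20 + √(400 + 4·1440)] = (1/2)[20 + √6160] ≈ (1/2)(20 + 78.4857) = 49.2428.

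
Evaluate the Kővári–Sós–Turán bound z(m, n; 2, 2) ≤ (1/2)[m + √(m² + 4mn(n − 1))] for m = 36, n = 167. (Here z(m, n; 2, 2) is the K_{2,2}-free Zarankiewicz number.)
z(36, 167; 2, 2) ≤ (1/2)[36 + √(36² + 4·36·167·166)] = (1/2)[36 + √3993264] = 1017.1576

Kővári–Sós–Turán: let r_1, ..., r_36 be the row sums and z = Σ r_i the total number of 1s. Each pair of columns can share at most one row with both entries 1 (else a 2×2 all-ones block appears), so Σ_i C(r_i, 2) ≤ C(167, 2) = 13861. By convexity Σ_i C(r_i, 2) ≥ 36·C(z/36, 2) = z(z − 36)/(2·36), giving z² − 36z − 36·167·166 ≤ 0 and hence z ≤ (1/2)[36 + √(1296 + 4·997992)] = (1/2)[36 + √3993264] ≈ (1/2)(36 + 1998.3153) = 1017.1576.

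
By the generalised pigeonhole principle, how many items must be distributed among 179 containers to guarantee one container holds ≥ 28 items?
n = (28 − 1)·179 + 1 = 4834

By the generalised pigeonhole principle, to guarantee some box contains ≥ r objects we need more than (r − 1) · k objects total. Threshold: n = (r − 1) · k + 1. With r = 28 and k = 179: n = 27 · 179 + 1 = 4833 + 1 = 4834. For n = 4833 = 27 · 179, we can put exactly 27 objects in every box, avoiding 28 in any single one — so 4834 is tight.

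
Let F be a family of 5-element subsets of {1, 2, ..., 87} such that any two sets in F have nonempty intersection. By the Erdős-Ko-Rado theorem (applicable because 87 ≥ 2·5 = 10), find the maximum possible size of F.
max |F| = C(86, 4) = 2123555

The Erdős-Ko-Rado theorem states: for n ≥ 2k, an intersecting family of k-subsets of an n-element set has size at most C(n − 1, k − 1), with equality for 'star' families {A ⊆ [n] : |A| = k, i ∈ A} (fix an element i). For n = 87, k = 5: C(86, 4) = 2123555.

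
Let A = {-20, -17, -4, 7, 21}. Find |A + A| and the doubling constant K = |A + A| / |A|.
K = |A + A| / |A| = 15/5 = 3

Enumerate A + A = {a + b : a, b ∈ A}. With |A| = 5, there are |A|^2 = 25 ordered sum pairs; collecting distinct values, A + A = {-40, -37, -34, -24, -21, -13, -10, -8, 1, 3, 4, 14, 17, 28, 42}, so |A + A| = 15. Thus K = 15/5 = 3. For comparison, the minimum possible |A + A| over all 5-element sets is 2·5 − 1 = 9 (so min K = 9/5), attained only by arithmetic progressions.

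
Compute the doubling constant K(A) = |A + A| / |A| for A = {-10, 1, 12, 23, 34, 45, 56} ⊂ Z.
K = |A + A| / |A| = 13/7

Enumerate A + A = {a + b : a, b ∈ A}. With |A| = 7, there are |A|^2 = 49 ordered sum pairs; collecting distinct values, A + A = {-20, -9, 2, 13, 24, 35, 46, 57, 68, 79, 90, 101, 112}, so |A + A| = 13. Thus K = 13/7. Here |A + A| = 2|A| − 1 = 13, the minimum possible — so K = 13/7 is minimal, which holds iff A is an arithmetic progression.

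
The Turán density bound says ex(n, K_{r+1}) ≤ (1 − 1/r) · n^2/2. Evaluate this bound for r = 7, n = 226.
Turán density bound = (6/7) · 226^2/2 = 153228/7 ≈ 21889.7143

Turán's theorem: ex(n, K_{r+1}) is achieved by the complete r-partite Turán graph T(n, r) with parts as balanced as possible, and is at most (1 − 1/r) · n^2/2. For r = 7, n = 226: the density bound is (6/7) · 51076/2 = 153228/7 ≈ 21889.7143. The integer-valued extremum is e(T(226, 7)) = 21889, which is strictly less than the density bound 153228/7 since 7 ∤ 226 (the parts of T(226, 7) cannot all be equal).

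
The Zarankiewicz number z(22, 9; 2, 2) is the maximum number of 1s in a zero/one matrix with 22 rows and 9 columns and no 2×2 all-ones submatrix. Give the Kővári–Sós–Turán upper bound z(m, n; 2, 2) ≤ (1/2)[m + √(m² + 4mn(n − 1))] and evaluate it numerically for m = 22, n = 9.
z(22, 9; 2, 2) ≤ (1/2)[22 + √(22² + 4·22·9·8)] = (1/2)[22 + √6820] = 52.2916

Kővári–Sós–Turán: let r_1, ..., r_22 be the row sums and z = Σ r_i the total number of 1s. Each pair of columns can share at most one row with both entries 1 (else a 2×2 all-ones block appears), so Σ_i C(r_i, 2) ≤ C(9, 2) = 36. By convexity Σ_i C(r_i, 2) ≥ 22·C(z/22, 2) = z(z − 22)/(2·22), giving z² − 22z − 22·9·8 ≤ 0 and hence z ≤ (1/2)[22 + √(484 + 4·1584)] = (1/2)[22 + √6820] ≈ (1/2)(22 + 82.5833) = 52.2916.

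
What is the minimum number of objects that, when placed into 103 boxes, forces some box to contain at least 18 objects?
n = (18 − 1)·103 + 1 = 1752

By the generalised pigeonhole principle, to guarantee some box contains ≥ r objects we need more than (r − 1) · k objects total. Threshold: n = (r − 1) · k + 1. With r = 18 and k = 103: n = 17 · 103 + 1 = 1751 + 1 = 1752. For n = 1751 = 17 · 103, we can put exactly 17 objects in every box, avoiding 18 in any single one — so 1752 is tight.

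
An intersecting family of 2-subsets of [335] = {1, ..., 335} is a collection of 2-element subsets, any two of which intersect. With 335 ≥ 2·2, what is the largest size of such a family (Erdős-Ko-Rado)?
max |F| = C(334, 1) = 334

The Erdős-Ko-Rado theorem states: for n ≥ 2k, an intersecting family of k-subsets of an n-element set has size at most C(n − 1, k − 1), with equality for 'star' families {A ⊆ [n] : |A| = k, i ∈ A} (fix an element i). For n = 335, k = 2: C(334, 1) = 334.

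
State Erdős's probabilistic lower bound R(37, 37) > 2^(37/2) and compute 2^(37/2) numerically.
2^(37/2) = 370727.6001; so R(37, 37) > 370727.6001

Colour each edge of K_n uniformly at random with red/blue. The expected number of monochromatic K_37 is C(n, 37) · 2 · 2^(−C(37,2)). If C(n, 37) · 2^(1 − C(37,2)) < 1, then with positive probability no monochromatic K_37 exists, so R(37, 37) > n. The standard estimate C(n, 37) ≤ n^37/37! shows this inequality holds whenever n ≤ 2^(37/2) (since 37! · 2^(C(37,2) − 1) > 2^(37^2/2) ≥ n^37). Hence R(37, 37) > 2^(37/2) = 370727.6001.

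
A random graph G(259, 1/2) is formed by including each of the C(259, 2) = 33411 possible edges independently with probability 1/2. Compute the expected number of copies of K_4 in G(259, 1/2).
E[# K_4] = C(259, 4) · (1/2)^C(4, 2) = 183181376 / 2^6 = 2862209

For each 4-subset S of vertices (there are C(259, 4) = 183181376 such S), let X_S = 1 if S induces a K_4 (all C(4, 2) = 6 edges present). Then P(X_S = 1) = (1/2)^6 = 1/64. By linearity of expectation, E[# K_4] = C(259, 4) · (1/2)^6 = 183181376 / 64 = 2862209.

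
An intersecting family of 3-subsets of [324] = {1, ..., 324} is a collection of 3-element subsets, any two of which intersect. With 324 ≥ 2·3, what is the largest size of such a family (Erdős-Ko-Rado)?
max |F| = C(323, 2) = 52003

Erdős-Ko-Rado (1961): when n ≥ 2k, max |F| = C(n−1, k−1). The bound is attained by the star {A : i ∈ A} for any fixed i ∈ [n]. Here C(324−1, 3−1) = C(323, 2) = 52003.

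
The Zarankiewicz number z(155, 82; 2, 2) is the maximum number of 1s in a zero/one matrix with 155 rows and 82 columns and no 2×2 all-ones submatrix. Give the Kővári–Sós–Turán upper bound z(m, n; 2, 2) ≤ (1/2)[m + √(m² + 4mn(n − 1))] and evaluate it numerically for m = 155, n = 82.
z(155, 82; 2, 2) ≤ (1/2)[155 + √(155² + 4·155·82·81)] = (1/2)[155 + √4142065] = 1095.1032

Kővári–Sós–Turán: let r_1, ..., r_155 be the row sums and z = Σ r_i the total number of 1s. Each pair of columns can share at most one row with both entries 1 (else a 2×2 all-ones block appears), so Σ_i C(r_i, 2) ≤ C(82, 2) = 3321. By convexity Σ_i C(r_i, 2) ≥ 155·C(z/155, 2) = z(z − 155)/(2·155), giving z² − 155z − 155·82·81 ≤ 0 and hence z ≤ (1/2)[155 + √(24025 + 4·1029510)] = (1/2)[155 + √4142065] ≈ (1/2)(155 + 2035.2064) = 1095.1032.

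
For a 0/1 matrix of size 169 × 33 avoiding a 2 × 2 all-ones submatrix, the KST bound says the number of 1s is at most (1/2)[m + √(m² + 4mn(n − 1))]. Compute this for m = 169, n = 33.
z(169, 33; 2, 2) ≤ (1/2)[169 + √(169² + 4·169·33·32)] = (1/2)[169 + √742417] = 515.3181

Kővári–Sós–Turán: let r_1, ..., r_169 be the row sums and z = Σ r_i the total number of 1s. Each pair of columns can share at most one row with both entries 1 (else a 2×2 all-ones block appears), so Σ_i C(r_i, 2) ≤ C(33, 2) = 528. By convexity Σ_i C(r_i, 2) ≥ 169·C(z/169, 2) = z(z − 169)/(2·169), giving z² − 169z − 169·33·32 ≤ 0 and hence z ≤ (1/2)[169 + √(28561 + 4·178464)] = (1/2)[169 + √742417] ≈ (1/2)(169 + 861.6362) = 515.3181.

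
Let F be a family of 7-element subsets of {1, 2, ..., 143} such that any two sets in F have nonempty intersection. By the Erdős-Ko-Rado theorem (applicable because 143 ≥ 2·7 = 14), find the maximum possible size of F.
max |F| = C(142, 6) = 10230985051

The Erdős-Ko-Rado theorem states: for n ≥ 2k, an intersecting family of k-subsets of an n-element set has size at most C(n − 1, k − 1), with equality for 'star' families {A ⊆ [n] : |A| = k, i ∈ A} (fix an element i). For n = 143, k = 7: C(142, 6) = 10230985051.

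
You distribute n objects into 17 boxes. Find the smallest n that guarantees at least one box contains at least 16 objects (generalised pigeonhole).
n = (16 − 1)·17 + 1 = 256

By the generalised pigeonhole principle, to guarantee some box contains ≥ r objects we need more than (r − 1) · k objects total. Threshold: n = (r − 1) · k + 1. With r = 16 and k = 17: n = 15 · 17 + 1 = 255 + 1 = 256. For n = 255 = 15 · 17, we can put exactly 15 objects in every box, avoiding 16 in any single one — so 256 is tight.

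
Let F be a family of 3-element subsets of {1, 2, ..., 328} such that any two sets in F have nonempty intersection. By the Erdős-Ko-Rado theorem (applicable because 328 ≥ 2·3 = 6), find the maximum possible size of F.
max |F| = C(327, 2) = 53301

Erdős-Ko-Rado (1961): when n ≥ 2k, max |F| = C(n−1, k−1). The bound is attained by the star {A : i ∈ A} for any fixed i ∈ [n]. Here C(328−1, 3−1) = C(327, 2) = 53301.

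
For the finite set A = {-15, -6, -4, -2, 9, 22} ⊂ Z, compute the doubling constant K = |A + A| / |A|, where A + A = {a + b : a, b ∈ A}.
K = |A + A| / |A| = 17/6

Enumerate A + A = {a + b : a, b ∈ A}. With |A| = 6, there are |A|^2 = 36 ordered sum pairs; collecting distinct values, A + A = {-30, -21, -19, -17, -12, -10, -8, -6, -4, 3, 5, 7, 16, 18, 20, 31, 44}, so |A + A| = 17. Thus K = 17/6. For comparison, the minimum possible |A + A| over all 6-element sets is 2·6 − 1 = 11 (so min K = 11/6), attained only by arithmetic progressions.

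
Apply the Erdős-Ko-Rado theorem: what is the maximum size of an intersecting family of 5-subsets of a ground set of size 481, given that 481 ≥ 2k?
max |F| = C(480, 4) = 2184297480

The Erdős-Ko-Rado theorem states: for n ≥ 2k, an intersecting family of k-subsets of an n-element set has size at most C(n − 1, k − 1), with equality for 'star' families {A ⊆ [n] : |A| = k, i ∈ A} (fix an element i). For n = 481, k = 5: C(480, 4) = 2184297480.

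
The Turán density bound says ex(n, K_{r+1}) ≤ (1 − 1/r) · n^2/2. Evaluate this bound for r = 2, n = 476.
Turán density bound = (1/2) · 476^2/2 = 56644

Turán's theorem: ex(n, K_{r+1}) is achieved by the complete r-partite Turán graph T(n, r) with parts as balanced as possible, and is at most (1 − 1/r) · n^2/2. For r = 2, n = 476: the density bound is (1/2) · 226576/2 = 56644. Since 2 ∣ 476, the Turán graph T(476, 2) has parts of equal size 238, and its edge count e(T(476, 2)) = 56644 attains the density bound exactly.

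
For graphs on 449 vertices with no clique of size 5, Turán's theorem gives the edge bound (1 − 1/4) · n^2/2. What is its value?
Turán density bound = (3/4) · 449^2/2 = 604803/8 ≈ 75600.375

Turán's theorem: ex(n, K_{r+1}) is achieved by the complete r-partite Turán graph T(n, r) with parts as balanced as possible, and is at most (1 − 1/r) · n^2/2. For r = 4, n = 449: the density bound is (3/4) · 201601/2 = 604803/8 ≈ 75600.375. The integer-valued extremum is e(T(449, 4)) = 75600, which is strictly less than the density bound 604803/8 since 4 ∤ 449 (the parts of T(449, 4) cannot all be equal).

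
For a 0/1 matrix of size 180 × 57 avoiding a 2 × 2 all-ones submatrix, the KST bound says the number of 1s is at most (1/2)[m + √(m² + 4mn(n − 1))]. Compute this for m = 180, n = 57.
z(180, 57; 2, 2) ≤ (1/2)[180 + √(180² + 4·180·57·56)] = (1/2)[180 + √2330640] = 853.3217

Kővári–Sós–Turán: let r_1, ..., r_180 be the row sums and z = Σ r_i the total number of 1s. Each pair of columns can share at most one row with both entries 1 (else a 2×2 all-ones block appears), so Σ_i C(r_i, 2) ≤ C(57, 2) = 1596. By convexity Σ_i C(r_i, 2) ≥ 180·C(z/180, 2) = z(z − 180)/(2·180), giving z² − 180z − 180·57·56 ≤ 0 and hence z ≤ (1/2)[180 + √(32400 + 4·574560)] = (1/2)[180 + √2330640] ≈ (1/2)(180 + 1526.6434) = 853.3217.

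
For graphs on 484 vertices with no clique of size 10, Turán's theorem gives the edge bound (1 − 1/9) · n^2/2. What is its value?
Turán density bound = (8/9) · 484^2/2 = 937024/9 ≈ 104113.7778

Turán's theorem: ex(n, K_{r+1}) is achieved by the complete r-partite Turán graph T(n, r) with parts as balanced as possible, and is at most (1 − 1/r) · n^2/2. For r = 9, n = 484: the density bound is (8/9) · 234256/2 = 937024/9 ≈ 104113.7778. The integer-valued extremum is e(T(484, 9)) = 104113, which is strictly less than the density bound 937024/9 since 9 ∤ 484 (the parts of T(484, 9) cannot all be equal).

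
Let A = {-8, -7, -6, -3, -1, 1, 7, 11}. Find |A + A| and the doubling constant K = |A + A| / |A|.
K = |A + A| / |A| = 28/8 = 7/2

Enumerate A + A = {a + b : a, b ∈ A}. With |A| = 8, there are |A|^2 = 64 ordered sum pairs; collecting distinct values, A + A = {-16, -15, -14, -13, -12, -11, -10, -9, -8, -7, -6, -5, -4, -2, -1, 0, 1, 2, 3, 4, 5, 6, 8, 10, 12, 14, 18, 22}, so |A + A| = 28. Thus K = 28/8 = 7/2. For comparison, the minimum possible |A + A| over all 8-element sets is 2·8 − 1 = 15 (so min K = 15/8), attained only by arithmetic progressions.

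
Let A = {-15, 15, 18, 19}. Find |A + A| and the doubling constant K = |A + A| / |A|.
K = |A + A| / |A| = 10/4 = 5/2

Enumerate A + A = {a + b : a, b ∈ A}. With |A| = 4, there are |A|^2 = 16 ordered sum pairs; collecting distinct values, A + A = {-30, 0, 3, 4, 30, 33, 34, 36, 37, 38}, so |A + A| = 10. Thus K = 10/4 = 5/2. For comparison, the minimum possible |A + A| over all 4-element sets is 2·4 − 1 = 7 (so min K = 7/4), attained only by arithmetic progressions.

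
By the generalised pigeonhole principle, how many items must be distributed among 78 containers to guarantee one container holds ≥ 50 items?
n = (50 − 1)·78 + 1 = 3823

By the generalised pigeonhole principle, to guarantee some box contains ≥ r objects we need more than (r − 1) · k objects total. Threshold: n = (r − 1) · k + 1. With r = 50 and k = 78: n = 49 · 78 + 1 = 3822 + 1 = 3823. For n = 3822 = 49 · 78, we can put exactly 49 objects in every box, avoiding 50 in any single one — so 3823 is tight.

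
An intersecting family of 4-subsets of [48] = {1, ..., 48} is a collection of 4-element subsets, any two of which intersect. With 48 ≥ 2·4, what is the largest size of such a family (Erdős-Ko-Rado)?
max |F| = C(47, 3) = 16215

Erdős-Ko-Rado (1961): when n ≥ 2k, max |F| = C(n−1, k−1). The bound is attained by the star {A : i ∈ A} for any fixed i ∈ [n]. Here C(48−1, 4−1) = C(47, 3) = 16215.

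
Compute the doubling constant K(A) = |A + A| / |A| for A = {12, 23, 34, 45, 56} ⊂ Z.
K = |A + A| / |A| = 9/5

Enumerate A + A = {a + b : a, b ∈ A}. With |A| = 5, there are |A|^2 = 25 ordered sum pairs; collecting distinct values, A + A = {24, 35, 46, 57, 68, 79, 90, 101, 112}, so |A + A| = 9. Thus K = 9/5. Here |A + A| = 2|A| − 1 = 9, the minimum possible — so K = 9/5 is minimal, which holds iff A is an arithmetic progression.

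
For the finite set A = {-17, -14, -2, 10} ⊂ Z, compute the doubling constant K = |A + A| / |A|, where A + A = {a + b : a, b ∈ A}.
K = |A + A| / |A| = 9/4

Enumerate A + A = {a + b : a, b ∈ A}. With |A| = 4, there are |A|^2 = 16 ordered sum pairs; collecting distinct values, A + A = {-34, -31, -28, -19, -16, -7, -4, 8, 20}, so |A + A| = 9. Thus K = 9/4. For comparison, the minimum possible |A + A| over all 4-element sets is 2·4 − 1 = 7 (so min K = 7/4), attained only by arithmetic progressions.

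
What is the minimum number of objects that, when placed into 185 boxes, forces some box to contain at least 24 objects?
n = (24 − 1)·185 + 1 = 4256

By the generalised pigeonhole principle, to guarantee some box contains ≥ r objects we need more than (r − 1) · k objects total. Threshold: n = (r − 1) · k + 1. With r = 24 and k = 185: n = 23 · 185 + 1 = 4255 + 1 = 4256. For n = 4255 = 23 · 185, we can put exactly 23 objects in every box, avoiding 24 in any single one — so 4256 is tight.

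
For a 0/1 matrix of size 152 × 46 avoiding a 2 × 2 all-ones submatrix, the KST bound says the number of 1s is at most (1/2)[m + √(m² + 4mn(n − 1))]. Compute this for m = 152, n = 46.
z(152, 46; 2, 2) ≤ (1/2)[152 + √(152² + 4·152·46·45)] = (1/2)[152 + √1281664] = 642.053

Kővári–Sós–Turán: let r_1, ..., r_152 be the row sums and z = Σ r_i the total number of 1s. Each pair of columns can share at most one row with both entries 1 (else a 2×2 all-ones block appears), so Σ_i C(r_i, 2) ≤ C(46, 2) = 1035. By convexity Σ_i C(r_i, 2) ≥ 152·C(z/152, 2) = z(z − 152)/(2·152), giving z² − 152z − 152·46·45 ≤ 0 and hence z ≤ (1/2)[152 + √(23104 + 4·314640)] = (1/2)[152 + √1281664] ≈ (1/2)(152 + 1132.106) = 642.053.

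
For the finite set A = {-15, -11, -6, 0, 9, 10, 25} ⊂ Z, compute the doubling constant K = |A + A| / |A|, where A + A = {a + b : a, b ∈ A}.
K = |A + A| / |A| = 25/7

Enumerate A + A = {a + b : a, b ∈ A}. With |A| = 7, there are |A|^2 = 49 ordered sum pairs; collecting distinct values, A + A = {-30, -26, -22, -21, -17, -15, -12, -11, -6, -5, -2, -1, 0, 3, 4, 9, 10, 14, 18, 19, 20, 25, 34, 35, 50}, so |A + A| = 25. Thus K = 25/7. For comparison, the minimum possible |A + A| over all 7-element sets is 2·7 − 1 = 13 (so min K = 13/7), attained only by arithmetic progressions.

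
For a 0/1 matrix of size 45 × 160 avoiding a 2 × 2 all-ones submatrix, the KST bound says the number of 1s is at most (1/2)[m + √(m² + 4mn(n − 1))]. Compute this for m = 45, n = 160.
z(45, 160; 2, 2) ≤ (1/2)[45 + √(45² + 4·45·160·159)] = (1/2)[45 + √4581225] = 1092.6898

Kővári–Sós–Turán: let r_1, ..., r_45 be the row sums and z = Σ r_i the total number of 1s. Each pair of columns can share at most one row with both entries 1 (else a 2×2 all-ones block appears), so Σ_i C(r_i, 2) ≤ C(160, 2) = 12720. By convexity Σ_i C(r_i, 2) ≥ 45·C(z/45, 2) = z(z − 45)/(2·45), giving z² − 45z − 45·160·159 ≤ 0 and hence z ≤ (1/2)[45 + √(2025 + 4·1144800)] = (1/2)[45 + √4581225] ≈ (1/2)(45 + 2140.3796) = 1092.6898.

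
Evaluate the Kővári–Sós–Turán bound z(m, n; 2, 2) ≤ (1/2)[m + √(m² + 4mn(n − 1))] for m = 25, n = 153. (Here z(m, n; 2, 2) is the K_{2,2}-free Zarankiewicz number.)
z(25, 153; 2, 2) ≤ (1/2)[25 + √(25² + 4·25·153·152)] = (1/2)[25 + √2326225] = 775.0984

Kővári–Sós–Turán: let r_1, ..., r_25 be the row sums and z = Σ r_i the total number of 1s. Each pair of columns can share at most one row with both entries 1 (else a 2×2 all-ones block appears), so Σ_i C(r_i, 2) ≤ C(153, 2) = 11628. By convexity Σ_i C(r_i, 2) ≥ 25·C(z/25, 2) = z(z − 25)/(2·25), giving z² − 25z − 25·153·152 ≤ 0 and hence z ≤ (1/2)[25 + √(625 + 4·581400)] = (1/2)[25 + √2326225] ≈ (1/2)(25 + 1525.1967) = 775.0984.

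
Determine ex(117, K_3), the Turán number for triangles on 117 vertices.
ex(117, K_3) = ⌊117^2/4⌋ = 3422

Mantel (1907): a triangle-free graph on n vertices has at most ⌊n^2/4⌋ edges, with equality for the complete bipartite graph K_{⌊n/2⌋, ⌈n/2⌉}. For n = 117: ⌊117^2/4⌋ = ⌊13689/4⌋ = 3422. The extremal graph is K_{58, 59}, which has 58·59 = 3422 edges.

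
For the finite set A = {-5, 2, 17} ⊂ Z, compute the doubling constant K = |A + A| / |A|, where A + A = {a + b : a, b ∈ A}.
K = |A + A| / |A| = 6/3 = 2

Enumerate A + A = {a + b : a, b ∈ A}. With |A| = 3, there are |A|^2 = 9 ordered sum pairs; collecting distinct values, A + A = {-10, -3, 4, 12, 19, 34}, so |A + A| = 6. Thus K = 6/3 = 2. For comparison, the minimum possible |A + A| over all 3-element sets is 2·3 − 1 = 5 (so min K = 5/3), attained only by arithmetic progressions.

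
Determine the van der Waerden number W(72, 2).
W(72, 2) = 72 + 1 = 73

A 2-term AP is any pair of integers, so a monochromatic 2-AP exists iff some colour is used at least twice. With 72 colours, the colouring i ↦ i on {1, ..., 72} uses each colour once, avoiding any monochromatic pair, so W(72, 2) > 72. For {1, ..., 73}, pigeonhole forces two integers of the same colour, which form a monochromatic 2-AP. Hence W(72, 2) = 73.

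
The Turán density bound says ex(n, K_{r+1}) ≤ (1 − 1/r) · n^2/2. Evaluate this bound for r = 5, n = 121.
Turán density bound = (4/5) · 121^2/2 = 29282/5 ≈ 5856.4

Turán's theorem: ex(n, K_{r+1}) is achieved by the complete r-partite Turán graph T(n, r) with parts as balanced as possible, and is at most (1 − 1/r) · n^2/2. For r = 5, n = 121: the density bound is (4/5) · 14641/2 = 29282/5 ≈ 5856.4. The integer-valued extremum is e(T(121, 5)) = 5856, which is strictly less than the density bound 29282/5 since 5 ∤ 121 (the parts of T(121, 5) cannot all be equal).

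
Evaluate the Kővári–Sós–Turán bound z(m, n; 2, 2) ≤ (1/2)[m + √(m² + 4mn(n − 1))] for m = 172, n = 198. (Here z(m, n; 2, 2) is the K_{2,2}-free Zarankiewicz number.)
z(172, 198; 2, 2) ≤ (1/2)[172 + √(172² + 4·172·198·197)] = (1/2)[172 + √26865712] = 2677.6072

Kővári–Sós–Turán: let r_1, ..., r_172 be the row sums and z = Σ r_i the total number of 1s. Each pair of columns can share at most one row with both entries 1 (else a 2×2 all-ones block appears), so Σ_i C(r_i, 2) ≤ C(198, 2) = 19503. By convexity Σ_i C(r_i, 2) ≥ 172·C(z/172, 2) = z(z − 172)/(2·172), giving z² − 172z − 172·198·197 ≤ 0 and hence z ≤ (1/2)[172 + √(29584 + 4·6709032)] = (1/2)[172 + √26865712] ≈ (1/2)(172 + 5183.2144) = 2677.6072.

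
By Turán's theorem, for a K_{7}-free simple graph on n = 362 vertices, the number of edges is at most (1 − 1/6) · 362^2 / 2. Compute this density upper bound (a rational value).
Turán density bound = (5/6) · 362^2/2 = 163805/3 ≈ 54601.6667

Turán's theorem: ex(n, K_{r+1}) is achieved by the complete r-partite Turán graph T(n, r) with parts as balanced as possible, and is at most (1 − 1/r) · n^2/2. For r = 6, n = 362: the density bound is (5/6) · 131044/2 = 163805/3 ≈ 54601.6667. The integer-valued extremum is e(T(362, 6)) = 54601, which is strictly less than the density bound 163805/3 since 6 ∤ 362 (the parts of T(362, 6) cannot all be equal).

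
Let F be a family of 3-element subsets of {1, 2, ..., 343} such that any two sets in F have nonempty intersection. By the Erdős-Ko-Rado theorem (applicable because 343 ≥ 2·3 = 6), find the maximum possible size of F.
max |F| = C(342, 2) = 58311

The Erdős-Ko-Rado theorem states: for n ≥ 2k, an intersecting family of k-subsets of an n-element set has size at most C(n − 1, k − 1), with equality for 'star' families {A ⊆ [n] : |A| = k, i ∈ A} (fix an element i). For n = 343, k = 3: C(342, 2) = 58311.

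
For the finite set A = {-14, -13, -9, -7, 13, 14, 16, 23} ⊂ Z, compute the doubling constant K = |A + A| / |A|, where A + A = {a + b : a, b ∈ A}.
K = |A + A| / |A| = 33/8

Enumerate A + A = {a + b : a, b ∈ A}. With |A| = 8, there are |A|^2 = 64 ordered sum pairs; collecting distinct values, A + A = {-28, -27, -26, -23, -22, -21, -20, -18, -16, -14, -1, 0, 1, 2, 3, 4, 5, 6, 7, 9, 10, 14, 16, 26, 27, 28, 29, 30, 32, 36, 37, 39, 46}, so |A + A| = 33. Thus K = 33/8. For comparison, the minimum possible |A + A| over all 8-element sets is 2·8 − 1 = 15 (so min K = 15/8), attained only by arithmetic progressions.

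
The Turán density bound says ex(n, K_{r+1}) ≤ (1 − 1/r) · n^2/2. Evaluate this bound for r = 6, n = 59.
Turán density bound = (5/6) · 59^2/2 = 17405/12 ≈ 1450.4167

Turán's theorem: ex(n, K_{r+1}) is achieved by the complete r-partite Turán graph T(n, r) with parts as balanced as possible, and is at most (1 − 1/r) · n^2/2. For r = 6, n = 59: the density bound is (5/6) · 3481/2 = 17405/12 ≈ 1450.4167. The integer-valued extremum is e(T(59, 6)) = 1450, which is strictly less than the density bound 17405/12 since 6 ∤ 59 (the parts of T(59, 6) cannot all be equal).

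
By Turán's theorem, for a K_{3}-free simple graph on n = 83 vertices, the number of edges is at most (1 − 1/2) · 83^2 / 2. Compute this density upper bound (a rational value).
Turán density bound = (1/2) · 83^2/2 = 6889/4 ≈ 1722.25

Turán's theorem: ex(n, K_{r+1}) is achieved by the complete r-partite Turán graph T(n, r) with parts as balanced as possible, and is at most (1 − 1/r) · n^2/2. For r = 2, n = 83: the density bound is (1/2) · 6889/2 = 6889/4 ≈ 1722.25. The integer-valued extremum is e(T(83, 2)) = 1722, which is strictly less than the density bound 6889/4 since 2 ∤ 83 (the parts of T(83, 2) cannot all be equal).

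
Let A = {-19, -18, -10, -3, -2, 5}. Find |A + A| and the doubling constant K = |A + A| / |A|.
K = |A + A| / |A| = 17/6

Enumerate A + A = {a + b : a, b ∈ A}. With |A| = 6, there are |A|^2 = 36 ordered sum pairs; collecting distinct values, A + A = {-38, -37, -36, -29, -28, -22, -21, -20, -14, -13, -12, -6, -5, -4, 2, 3, 10}, so |A + A| = 17. Thus K = 17/6. For comparison, the minimum possible |A + A| over all 6-element sets is 2·6 − 1 = 11 (so min K = 11/6), attained only by arithmetic progressions.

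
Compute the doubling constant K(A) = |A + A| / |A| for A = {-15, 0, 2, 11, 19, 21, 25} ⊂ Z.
K = |A + A| / |A| = 26/7

Enumerate A + A = {a + b : a, b ∈ A}. With |A| = 7, there are |A|^2 = 49 ordered sum pairs; collecting distinct values, A + A = {-30, -15, -13, -4, 0, 2, 4, 6, 10, 11, 13, 19, 21, 22, 23, 25, 27, 30, 32, 36, 38, 40, 42, 44, 46, 50}, so |A + A| = 26. Thus K = 26/7. For comparison, the minimum possible |A + A| over all 7-element sets is 2·7 − 1 = 13 (so min K = 13/7), attained only by arithmetic progressions.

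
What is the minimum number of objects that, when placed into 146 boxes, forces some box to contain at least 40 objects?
n = (40 − 1)·146 + 1 = 5695

By the generalised pigeonhole principle, to guarantee some box contains ≥ r objects we need more than (r − 1) · k objects total. Threshold: n = (r − 1) · k + 1. With r = 40 and k = 146: n = 39 · 146 + 1 = 5694 + 1 = 5695. For n = 5694 = 39 · 146, we can put exactly 39 objects in every box, avoiding 40 in any single one — so 5695 is tight.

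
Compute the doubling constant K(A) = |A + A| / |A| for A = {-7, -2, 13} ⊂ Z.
K = |A + A| / |A| = 6/3 = 2

Enumerate A + A = {a + b : a, b ∈ A}. With |A| = 3, there are |A|^2 = 9 ordered sum pairs; collecting distinct values, A + A = {-14, -9, -4, 6, 11, 26}, so |A + A| = 6. Thus K = 6/3 = 2. For comparison, the minimum possible |A + A| over all 3-element sets is 2·3 − 1 = 5 (so min K = 5/3), attained only by arithmetic progressions.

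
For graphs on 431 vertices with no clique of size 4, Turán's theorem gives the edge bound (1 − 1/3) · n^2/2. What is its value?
Turán density bound = (2/3) · 431^2/2 = 185761/3 ≈ 61920.3333

Turán's theorem: ex(n, K_{r+1}) is achieved by the complete r-partite Turán graph T(n, r) with parts as balanced as possible, and is at most (1 − 1/r) · n^2/2. For r = 3, n = 431: the density bound is (2/3) · 185761/2 = 185761/3 ≈ 61920.3333. The integer-valued extremum is e(T(431, 3)) = 61920, which is strictly less than the density bound 185761/3 since 3 ∤ 431 (the parts of T(431, 3) cannot all be equal).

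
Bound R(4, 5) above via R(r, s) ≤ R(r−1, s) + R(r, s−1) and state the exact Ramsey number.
R(4, 5) ≤ R(3, 5) + R(4, 4) = 14 + 18 = 32; exact value R(4, 5) = 25.

The Erdős–Szekeres recurrence R(r, s) ≤ R(r−1, s) + R(r, s−1) applied to (r, s) = (4, 5) gives
  R(4, 5) ≤ R(3, 5) + R(4, 4) = 14 + 18 = 32.
(Recall R(2, k) = k and R is symmetric.) The recurrence is not tight here (it gives 32, but the exact value is R(4, 5) = 25); the tight upper bound requires a sharper argument than the simple recurrence, combined with a lower-bound construction on K_{24}.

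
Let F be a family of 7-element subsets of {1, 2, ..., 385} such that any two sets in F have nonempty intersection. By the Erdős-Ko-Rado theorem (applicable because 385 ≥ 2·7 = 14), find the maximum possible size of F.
max |F| = C(384, 6) = 4281625192384

Erdős-Ko-Rado (1961): when n ≥ 2k, max |F| = C(n−1, k−1). The bound is attained by the star {A : i ∈ A} for any fixed i ∈ [n]. Here C(385−1, 7−1) = C(384, 6) = 4281625192384.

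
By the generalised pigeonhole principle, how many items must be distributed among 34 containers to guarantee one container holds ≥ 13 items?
n = (13 − 1)·34 + 1 = 409

By the generalised pigeonhole principle, to guarantee some box contains ≥ r objects we need more than (r − 1) · k objects total. Threshold: n = (r − 1) · k + 1. With r = 13 and k = 34: n = 12 · 34 + 1 = 408 + 1 = 409. For n = 408 = 12 · 34, we can put exactly 12 objects in every box, avoiding 13 in any single one — so 409 is tight.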